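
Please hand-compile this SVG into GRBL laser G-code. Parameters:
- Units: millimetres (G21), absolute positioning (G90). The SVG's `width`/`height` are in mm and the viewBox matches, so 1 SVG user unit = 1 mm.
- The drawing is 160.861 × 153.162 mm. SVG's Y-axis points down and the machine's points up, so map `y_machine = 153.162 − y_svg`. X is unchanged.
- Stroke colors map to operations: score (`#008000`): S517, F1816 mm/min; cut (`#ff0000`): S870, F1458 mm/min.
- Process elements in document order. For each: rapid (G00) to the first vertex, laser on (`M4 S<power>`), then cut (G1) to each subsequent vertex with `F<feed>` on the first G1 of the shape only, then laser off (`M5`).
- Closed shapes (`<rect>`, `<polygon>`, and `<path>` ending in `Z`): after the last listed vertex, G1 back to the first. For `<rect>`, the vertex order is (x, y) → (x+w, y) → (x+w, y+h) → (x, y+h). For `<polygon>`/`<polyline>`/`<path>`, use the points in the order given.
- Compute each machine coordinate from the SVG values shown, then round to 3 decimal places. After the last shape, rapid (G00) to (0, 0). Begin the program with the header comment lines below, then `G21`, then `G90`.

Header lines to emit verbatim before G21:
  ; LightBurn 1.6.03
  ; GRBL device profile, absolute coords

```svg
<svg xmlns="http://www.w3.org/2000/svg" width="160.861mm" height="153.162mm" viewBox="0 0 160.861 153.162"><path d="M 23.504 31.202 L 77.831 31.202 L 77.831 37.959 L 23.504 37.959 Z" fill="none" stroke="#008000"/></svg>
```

1 u = 1 mm; y_m = 153.162 − y.

[1] `<path>` rectangle, #008000→score S517 F1816: (23.504,121.960) → (77.831,121.960) → (77.831,115.203) → (23.504,115.203) → (23.504,121.960) (closed)

; LightBurn 1.6.03
; GRBL device profile, absolute coords
G21
G90
G00 X23.504 Y121.960
M4 S517
G1 X77.831 Y121.960 F1816
G1 X77.831 Y115.203
G1 X23.504 Y115.203
G1 X23.504 Y121.960
M5
G00 X0.000 Y0.000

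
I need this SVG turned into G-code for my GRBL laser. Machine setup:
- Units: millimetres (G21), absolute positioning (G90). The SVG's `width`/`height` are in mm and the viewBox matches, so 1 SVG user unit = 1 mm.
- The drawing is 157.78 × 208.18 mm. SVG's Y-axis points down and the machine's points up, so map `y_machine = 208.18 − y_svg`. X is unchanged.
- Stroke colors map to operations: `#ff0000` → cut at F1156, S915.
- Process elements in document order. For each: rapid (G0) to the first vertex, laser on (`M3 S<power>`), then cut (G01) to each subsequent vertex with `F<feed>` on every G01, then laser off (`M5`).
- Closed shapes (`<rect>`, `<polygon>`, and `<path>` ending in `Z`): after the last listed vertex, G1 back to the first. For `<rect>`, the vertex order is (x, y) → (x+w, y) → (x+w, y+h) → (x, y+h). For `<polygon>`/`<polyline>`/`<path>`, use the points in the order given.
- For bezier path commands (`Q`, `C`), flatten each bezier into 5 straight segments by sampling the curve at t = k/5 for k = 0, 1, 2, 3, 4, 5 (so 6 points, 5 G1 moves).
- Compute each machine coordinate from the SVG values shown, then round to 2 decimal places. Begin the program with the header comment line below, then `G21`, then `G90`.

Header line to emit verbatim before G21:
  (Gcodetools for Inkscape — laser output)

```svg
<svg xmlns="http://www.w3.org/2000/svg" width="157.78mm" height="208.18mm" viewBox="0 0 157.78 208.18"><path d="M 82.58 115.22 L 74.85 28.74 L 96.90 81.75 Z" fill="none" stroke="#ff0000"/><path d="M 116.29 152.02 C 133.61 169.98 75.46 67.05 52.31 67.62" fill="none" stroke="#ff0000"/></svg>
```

1 u = 1 mm; y_m = 208.18 − y.

[1] `<path>` closed polygon, #ff0000→cut S915 F1156: (82.58,92.96) → (74.85,179.44) → (96.90,126.43) → (82.58,92.96) (closed)

[2] `<path>` cubic bezier, #ff0000→cut S915 F1156: (116.29,56.16) → (118.51,58.10) → (107.92,78.27) → (89.82,105.92) → (69.52,130.28) → (52.31,140.56)

(Gcodetools for Inkscape — laser output)
G21
G90
G0 X82.58 Y92.96
M3 S915
G01 X74.85 Y179.44 F1156
G01 X96.90 Y126.43 F1156
G01 X82.58 Y92.96 F1156
M5
G0 X116.29 Y56.16
M3 S915
G01 X118.51 Y58.10 F1156
G01 X107.92 Y78.27 F1156
G01 X89.82 Y105.92 F1156
G01 X69.52 Y130.28 F1156
G01 X52.31 Y140.56 F1156
M5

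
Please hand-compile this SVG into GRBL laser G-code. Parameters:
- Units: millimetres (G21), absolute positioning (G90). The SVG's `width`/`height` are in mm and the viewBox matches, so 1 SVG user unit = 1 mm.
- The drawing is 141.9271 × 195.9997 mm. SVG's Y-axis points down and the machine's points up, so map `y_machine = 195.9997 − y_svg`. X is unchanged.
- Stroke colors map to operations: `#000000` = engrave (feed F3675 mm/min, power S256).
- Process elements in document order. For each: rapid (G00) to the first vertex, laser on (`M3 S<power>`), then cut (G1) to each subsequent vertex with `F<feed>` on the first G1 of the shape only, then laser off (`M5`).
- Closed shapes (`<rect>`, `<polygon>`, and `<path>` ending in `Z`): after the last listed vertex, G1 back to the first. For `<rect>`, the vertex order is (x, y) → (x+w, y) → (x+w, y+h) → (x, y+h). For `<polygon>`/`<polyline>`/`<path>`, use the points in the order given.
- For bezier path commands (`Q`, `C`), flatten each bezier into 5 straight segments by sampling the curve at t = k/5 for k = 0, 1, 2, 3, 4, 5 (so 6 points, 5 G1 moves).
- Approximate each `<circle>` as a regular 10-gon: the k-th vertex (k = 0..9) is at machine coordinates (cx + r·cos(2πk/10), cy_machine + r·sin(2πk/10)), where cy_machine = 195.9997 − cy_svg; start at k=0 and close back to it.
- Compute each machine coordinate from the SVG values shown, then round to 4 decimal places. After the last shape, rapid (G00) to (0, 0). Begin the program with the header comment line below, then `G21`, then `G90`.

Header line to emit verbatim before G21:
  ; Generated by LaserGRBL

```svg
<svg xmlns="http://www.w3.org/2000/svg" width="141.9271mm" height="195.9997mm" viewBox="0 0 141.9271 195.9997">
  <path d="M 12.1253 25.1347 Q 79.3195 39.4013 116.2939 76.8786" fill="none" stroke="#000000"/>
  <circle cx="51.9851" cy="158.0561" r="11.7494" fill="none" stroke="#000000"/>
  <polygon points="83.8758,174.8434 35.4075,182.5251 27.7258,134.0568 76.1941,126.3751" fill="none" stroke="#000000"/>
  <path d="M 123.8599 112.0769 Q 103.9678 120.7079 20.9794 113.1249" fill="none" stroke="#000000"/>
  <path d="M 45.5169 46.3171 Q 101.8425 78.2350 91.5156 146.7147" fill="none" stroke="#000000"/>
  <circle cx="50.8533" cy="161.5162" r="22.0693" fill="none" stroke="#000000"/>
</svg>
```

; Generated by LaserGRBL
G21
G90
G00 X12.1253 Y170.8650
M3 S256
G1 X37.7942 Y164.2299 F3675
G1 X61.0455 Y155.7380
G1 X81.8792 Y145.3892
G1 X100.2953 Y133.1836
G1 X116.2939 Y119.1211
M5
G00 X63.7345 Y37.9436
M3 S256
G1 X61.4906 Y44.8497 F3675
G1 X55.6159 Y49.1179
G1 X48.3543 Y49.1179
G1 X42.4796 Y44.8497
G1 X40.2357 Y37.9436
G1 X42.4796 Y31.0375
G1 X48.3543 Y26.7693
G1 X55.6159 Y26.7693
G1 X61.4906 Y31.0375
G1 X63.7345 Y37.9436
M5
G00 X83.8758 Y21.1563
M3 S256
G1 X35.4075 Y13.4746 F3675
G1 X27.7258 Y61.9429
G1 X76.1941 Y69.6246
G1 X83.8758 Y21.1563
M5
G00 X123.8599 Y83.9228
M3 S256
G1 X113.3792 Y81.1190 F3675
G1 X97.8508 Y79.6122
G1 X77.2747 Y79.4026
G1 X51.6509 Y80.4902
G1 X20.9794 Y82.8748
M5
G00 X45.5169 Y149.6826
M3 S256
G1 X65.3810 Y135.4530 F3675
G1 X79.9130 Y118.2984
G1 X89.1127 Y98.2189
G1 X92.9803 Y75.2144
G1 X91.5156 Y49.2850
M5
G00 X72.9226 Y34.4835
M3 S256
G1 X68.7077 Y47.4555 F3675
G1 X57.6731 Y55.4727
G1 X44.0335 Y55.4727
G1 X32.9989 Y47.4555
G1 X28.7840 Y34.4835
G1 X32.9989 Y21.5115
G1 X44.0335 Y13.4943
G1 X57.6731 Y13.4943
G1 X68.7077 Y21.5115
G1 X72.9226 Y34.4835
M5
G00 X0.0000 Y0.0000

1 u = 1 mm; y_m = 195.9997 − y.

[1] `<path>` quadratic bezier, #000000→engrave S256 F3675: (12.1253,170.8650) → (37.7942,164.2299) → (61.0455,155.7380) → (81.8792,145.3892) → (100.2953,133.1836) → (116.2939,119.1211)

[2] `<circle>` circle, #000000→engrave S256 F3675: (63.7345,37.9436) → (61.4906,44.8497) → (55.6159,49.1179) → (48.3543,49.1179) → (42.4796,44.8497) → (40.2357,37.9436) → (42.4796,31.0375) → (48.3543,26.7693) → (55.6159,26.7693) → (61.4906,31.0375) → (63.7345,37.9436) (closed)

[3] `<polygon>` regular polygon, #000000→engrave S256 F3675: (83.8758,21.1563) → (35.4075,13.4746) → (27.7258,61.9429) → (76.1941,69.6246) → (83.8758,21.1563) (closed)

[4] `<path>` quadratic bezier, #000000→engrave S256 F3675: (123.8599,83.9228) → (113.3792,81.1190) → (97.8508,79.6122) → (77.2747,79.4026) → (51.6509,80.4902) → (20.9794,82.8748)

[5] `<path>` quadratic bezier, #000000→engrave S256 F3675: (45.5169,149.6826) → (65.3810,135.4530) → (79.9130,118.2984) → (89.1127,98.2189) → (92.9803,75.2144) → (91.5156,49.2850)

[6] `<circle>` circle, #000000→engrave S256 F3675: (72.9226,34.4835) → (68.7077,47.4555) → (57.6731,55.4727) → (44.0335,55.4727) → (32.9989,47.4555) → (28.7840,34.4835) → (32.9989,21.5115) → (44.0335,13.4943) → (57.6731,13.4943) → (68.7077,21.5115) → (72.9226,34.4835) (closed)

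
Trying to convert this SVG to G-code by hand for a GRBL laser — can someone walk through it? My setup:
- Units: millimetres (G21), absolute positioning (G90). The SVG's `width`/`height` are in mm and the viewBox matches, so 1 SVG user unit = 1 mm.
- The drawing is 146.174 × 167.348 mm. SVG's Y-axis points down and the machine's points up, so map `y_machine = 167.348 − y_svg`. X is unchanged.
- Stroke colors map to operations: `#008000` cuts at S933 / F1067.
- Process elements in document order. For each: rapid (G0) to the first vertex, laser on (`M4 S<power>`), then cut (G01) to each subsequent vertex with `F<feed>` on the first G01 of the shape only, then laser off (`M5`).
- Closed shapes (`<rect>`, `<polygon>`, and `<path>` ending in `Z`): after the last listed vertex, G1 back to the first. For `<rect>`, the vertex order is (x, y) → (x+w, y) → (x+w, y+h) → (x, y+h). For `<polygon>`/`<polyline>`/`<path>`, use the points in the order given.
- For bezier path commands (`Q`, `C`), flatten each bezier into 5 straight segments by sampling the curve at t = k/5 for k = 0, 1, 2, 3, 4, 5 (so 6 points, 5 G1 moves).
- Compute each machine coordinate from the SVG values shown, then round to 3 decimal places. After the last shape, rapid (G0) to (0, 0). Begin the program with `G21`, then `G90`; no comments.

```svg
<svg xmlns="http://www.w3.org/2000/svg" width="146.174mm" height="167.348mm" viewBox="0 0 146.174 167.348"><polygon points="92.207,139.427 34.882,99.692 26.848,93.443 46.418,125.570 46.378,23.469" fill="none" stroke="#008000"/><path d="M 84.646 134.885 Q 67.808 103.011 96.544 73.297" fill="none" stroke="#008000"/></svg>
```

G21
G90
G0 X92.207 Y27.921
M4 S933
G01 X34.882 Y67.656 F1067
G01 X26.848 Y73.905
G01 X46.418 Y41.778
G01 X46.378 Y143.879
G01 X92.207 Y27.921
M5
G0 X84.646 Y32.463
M4 S933
G01 X79.734 Y45.126 F1067
G01 X78.467 Y57.617
G01 X80.847 Y69.934
G01 X86.873 Y82.079
G01 X96.544 Y94.051
M5
G0 X0.000 Y0.000

viewBox `0 0 146.174 167.348` with mm width/height → 1 unit = 1 mm. Flip: y_m = 167.348 − y_svg.

**Shape 1** — `<polygon>` closed polygon, stroke `#008000` → cut (S933, F1067). Machine vertices: (92.207,27.921) → (34.882,67.656) → (26.848,73.905) → (46.418,41.778) → (46.378,143.879) → (92.207,27.921). Closed: final G1 returns to the first vertex.

**Shape 2** — `<path>` quadratic bezier, stroke `#008000` → cut (S933, F1067). Control points (SVG): P0=(84.646,134.885), P1=(67.808,103.011), P2=(96.544,73.297); sampled at t=k/5. Machine vertices: (84.646,32.463) → (79.734,45.126) → (78.467,57.617) → (80.847,69.934) → (86.873,82.079) → (96.544,94.051). Open path.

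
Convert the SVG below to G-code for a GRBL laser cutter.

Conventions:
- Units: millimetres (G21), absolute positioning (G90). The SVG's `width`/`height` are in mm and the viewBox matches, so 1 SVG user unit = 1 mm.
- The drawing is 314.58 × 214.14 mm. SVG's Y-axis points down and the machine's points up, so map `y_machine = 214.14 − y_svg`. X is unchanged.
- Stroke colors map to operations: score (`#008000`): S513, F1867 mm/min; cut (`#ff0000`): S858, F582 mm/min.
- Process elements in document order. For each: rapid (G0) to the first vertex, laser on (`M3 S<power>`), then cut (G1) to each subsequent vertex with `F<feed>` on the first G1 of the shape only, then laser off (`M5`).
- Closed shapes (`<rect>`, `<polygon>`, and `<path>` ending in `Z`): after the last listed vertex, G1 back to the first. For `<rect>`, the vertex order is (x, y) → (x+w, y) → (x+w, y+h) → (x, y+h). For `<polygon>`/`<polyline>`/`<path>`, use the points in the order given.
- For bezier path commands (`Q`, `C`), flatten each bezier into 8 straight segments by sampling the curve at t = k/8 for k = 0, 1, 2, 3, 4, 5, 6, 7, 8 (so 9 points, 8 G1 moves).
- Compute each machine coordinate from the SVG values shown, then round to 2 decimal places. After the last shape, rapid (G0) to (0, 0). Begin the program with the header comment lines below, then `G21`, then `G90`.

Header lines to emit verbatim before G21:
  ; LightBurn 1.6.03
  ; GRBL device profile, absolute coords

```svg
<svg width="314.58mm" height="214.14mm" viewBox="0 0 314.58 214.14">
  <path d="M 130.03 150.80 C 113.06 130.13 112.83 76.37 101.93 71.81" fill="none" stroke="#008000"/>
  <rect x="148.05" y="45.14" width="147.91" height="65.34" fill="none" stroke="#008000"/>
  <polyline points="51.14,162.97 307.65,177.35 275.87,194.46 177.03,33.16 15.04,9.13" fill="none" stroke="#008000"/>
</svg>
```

viewBox `0 0 314.58 214.14` with mm width/height → 1 unit = 1 mm. Flip: y_m = 214.14 − y_svg.

**Shape 1** — `<path>` cubic bezier, stroke `#008000` → score (S513, F1867). Control points (SVG): P0=(130.03,150.80), P1=(113.06,130.13), P2=(112.83,76.37), P3=(101.93,71.81); sampled at t=k/8. Machine vertices: (130.03,63.34) → (124.40,72.48) → (120.01,83.76) → (116.56,96.21) → (113.70,108.88) → (111.14,120.78) → (108.53,130.97) → (105.57,138.47) → (101.93,142.33). Open path.

**Shape 2** — `<rect>` rectangle, stroke `#008000` → score (S513, F1867). Machine vertices: (148.05,169.00) → (295.96,169.00) → (295.96,103.66) → (148.05,103.66) → (148.05,169.00). Closed: final G1 returns to the first vertex.

**Shape 3** — `<polyline>` open polyline, stroke `#008000` → score (S513, F1867). Machine vertices: (51.14,51.17) → (307.65,36.79) → (275.87,19.68) → (177.03,180.98) → (15.04,205.01). Open path.

; LightBurn 1.6.03
; GRBL device profile, absolute coords
G21
G90
G0 X130.03 Y63.34
M3 S513
G1 X124.40 Y72.48 F1867
G1 X120.01 Y83.76
G1 X116.56 Y96.21
G1 X113.70 Y108.88
G1 X111.14 Y120.78
G1 X108.53 Y130.97
G1 X105.57 Y138.47
G1 X101.93 Y142.33
M5
G0 X148.05 Y169.00
M3 S513
G1 X295.96 Y169.00 F1867
G1 X295.96 Y103.66
G1 X148.05 Y103.66
G1 X148.05 Y169.00
M5
G0 X51.14 Y51.17
M3 S513
G1 X307.65 Y36.79 F1867
G1 X275.87 Y19.68
G1 X177.03 Y180.98
G1 X15.04 Y205.01
M5
G0 X0.00 Y0.00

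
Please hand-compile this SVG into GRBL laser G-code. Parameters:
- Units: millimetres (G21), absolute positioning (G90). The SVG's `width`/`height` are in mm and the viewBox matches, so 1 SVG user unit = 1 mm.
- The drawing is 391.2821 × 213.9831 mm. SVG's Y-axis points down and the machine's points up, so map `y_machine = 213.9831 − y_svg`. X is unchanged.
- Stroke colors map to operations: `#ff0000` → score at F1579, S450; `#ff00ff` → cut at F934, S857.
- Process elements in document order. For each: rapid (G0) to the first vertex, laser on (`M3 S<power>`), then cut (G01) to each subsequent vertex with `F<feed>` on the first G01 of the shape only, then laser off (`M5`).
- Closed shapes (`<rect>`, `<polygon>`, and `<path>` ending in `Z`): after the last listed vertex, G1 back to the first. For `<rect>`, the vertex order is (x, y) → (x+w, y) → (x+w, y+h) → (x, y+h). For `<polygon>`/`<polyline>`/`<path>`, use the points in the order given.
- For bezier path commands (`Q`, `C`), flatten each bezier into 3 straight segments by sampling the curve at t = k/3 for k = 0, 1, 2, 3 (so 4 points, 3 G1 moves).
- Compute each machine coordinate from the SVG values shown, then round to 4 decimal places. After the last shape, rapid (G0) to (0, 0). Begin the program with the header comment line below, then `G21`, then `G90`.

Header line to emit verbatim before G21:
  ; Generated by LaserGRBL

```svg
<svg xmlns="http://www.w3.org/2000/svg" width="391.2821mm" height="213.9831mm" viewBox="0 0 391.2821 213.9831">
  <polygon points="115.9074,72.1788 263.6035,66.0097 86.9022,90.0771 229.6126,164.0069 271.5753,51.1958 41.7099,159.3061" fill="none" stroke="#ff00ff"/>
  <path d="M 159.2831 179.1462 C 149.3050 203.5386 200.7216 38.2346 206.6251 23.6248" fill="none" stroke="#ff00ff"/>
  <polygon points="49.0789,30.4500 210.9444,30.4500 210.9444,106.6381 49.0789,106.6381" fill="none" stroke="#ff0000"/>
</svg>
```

viewBox `0 0 391.2821 213.9831` with mm width/height → 1 unit = 1 mm. Flip: y_m = 213.9831 − y_svg.

**Shape 1** — `<polygon>` closed polygon, stroke `#ff00ff` → cut (S857, F934). Machine vertices: (115.9074,141.8043) → (263.6035,147.9734) → (86.9022,123.9060) → (229.6126,49.9762) → (271.5753,162.7873) → (41.7099,54.6770) → (115.9074,141.8043). Closed: final G1 returns to the first vertex.

**Shape 2** — `<path>` cubic bezier, stroke `#ff00ff` → cut (S857, F934). Control points (SVG): P0=(159.2831,179.1462), P1=(149.3050,203.5386), P2=(200.7216,38.2346), P3=(206.6251,23.6248); sampled at t=k/3. Machine vertices: (159.2831,34.8369) → (165.8104,61.0696) → (189.5101,138.1242) → (206.6251,190.3583). Open path.

**Shape 3** — `<polygon>` rectangle, stroke `#ff0000` → score (S450, F1579). Machine vertices: (49.0789,183.5331) → (210.9444,183.5331) → (210.9444,107.3450) → (49.0789,107.3450) → (49.0789,183.5331). Closed: final G1 returns to the first vertex.

; Generated by LaserGRBL
G21
G90
G0 X115.9074 Y141.8043
M3 S857
G01 X263.6035 Y147.9734 F934
G01 X86.9022 Y123.9060
G01 X229.6126 Y49.9762
G01 X271.5753 Y162.7873
G01 X41.7099 Y54.6770
G01 X115.9074 Y141.8043
M5
G0 X159.2831 Y34.8369
M3 S857
G01 X165.8104 Y61.0696 F934
G01 X189.5101 Y138.1242
G01 X206.6251 Y190.3583
M5
G0 X49.0789 Y183.5331
M3 S450
G01 X210.9444 Y183.5331 F1579
G01 X210.9444 Y107.3450
G01 X49.0789 Y107.3450
G01 X49.0789 Y183.5331
M5
G0 X0.0000 Y0.0000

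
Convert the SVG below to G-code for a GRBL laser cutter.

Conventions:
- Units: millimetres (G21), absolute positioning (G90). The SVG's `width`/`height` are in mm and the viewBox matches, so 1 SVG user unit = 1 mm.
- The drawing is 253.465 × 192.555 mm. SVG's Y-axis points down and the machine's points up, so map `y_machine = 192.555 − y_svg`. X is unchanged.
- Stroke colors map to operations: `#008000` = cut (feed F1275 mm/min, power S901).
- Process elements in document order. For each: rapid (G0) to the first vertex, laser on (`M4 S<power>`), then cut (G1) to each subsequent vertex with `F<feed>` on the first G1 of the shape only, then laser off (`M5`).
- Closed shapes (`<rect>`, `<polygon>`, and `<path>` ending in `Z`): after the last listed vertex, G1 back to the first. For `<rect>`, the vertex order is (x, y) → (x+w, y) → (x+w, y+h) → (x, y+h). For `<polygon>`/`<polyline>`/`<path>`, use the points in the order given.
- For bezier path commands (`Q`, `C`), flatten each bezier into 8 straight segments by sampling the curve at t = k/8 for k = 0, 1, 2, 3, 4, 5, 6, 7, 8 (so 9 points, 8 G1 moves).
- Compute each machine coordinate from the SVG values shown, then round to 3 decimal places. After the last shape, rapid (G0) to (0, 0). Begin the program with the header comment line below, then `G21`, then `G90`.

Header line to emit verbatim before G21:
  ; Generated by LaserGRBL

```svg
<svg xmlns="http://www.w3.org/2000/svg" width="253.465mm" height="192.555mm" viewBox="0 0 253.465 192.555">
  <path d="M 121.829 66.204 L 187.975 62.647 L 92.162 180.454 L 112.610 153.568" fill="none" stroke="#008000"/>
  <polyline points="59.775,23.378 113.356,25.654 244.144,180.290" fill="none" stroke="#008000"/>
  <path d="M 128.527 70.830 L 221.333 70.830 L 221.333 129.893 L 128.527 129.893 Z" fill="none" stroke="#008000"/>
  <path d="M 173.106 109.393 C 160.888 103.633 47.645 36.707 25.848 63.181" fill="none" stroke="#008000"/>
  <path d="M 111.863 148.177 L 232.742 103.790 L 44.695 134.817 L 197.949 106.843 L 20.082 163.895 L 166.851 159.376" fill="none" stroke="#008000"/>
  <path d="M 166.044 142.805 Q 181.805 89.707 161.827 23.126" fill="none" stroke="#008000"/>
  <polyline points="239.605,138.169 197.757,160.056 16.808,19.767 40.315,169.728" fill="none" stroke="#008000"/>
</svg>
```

; Generated by LaserGRBL
G21
G90
G0 X121.829 Y126.351
M4 S901
G1 X187.975 Y129.908 F1275
G1 X92.162 Y12.101
G1 X112.610 Y38.987
M5
G0 X59.775 Y169.177
M4 S901
G1 X113.356 Y166.901 F1275
G1 X244.144 Y12.265
M5
G0 X128.527 Y121.725
M4 S901
G1 X221.333 Y121.725 F1275
G1 X221.333 Y62.662
G1 X128.527 Y62.662
G1 X128.527 Y121.725
M5
G0 X173.106 Y83.162
M4 S901
G1 X164.165 Y87.887 F1275
G1 X148.008 Y96.536
G1 X126.891 Y107.295
G1 X103.069 Y118.356
G1 X78.799 Y127.905
G1 X56.335 Y134.132
G1 X37.932 Y135.226
G1 X25.848 Y129.374
M5
G0 X111.863 Y44.378
M4 S901
G1 X232.742 Y88.765 F1275
G1 X44.695 Y57.738
G1 X197.949 Y85.712
G1 X20.082 Y28.660
G1 X166.851 Y33.179
M5
G0 X166.044 Y49.750
M4 S901
G1 X169.426 Y63.235 F1275
G1 X171.691 Y77.142
G1 X172.839 Y91.470
G1 X172.870 Y106.219
G1 X171.785 Y121.389
G1 X169.582 Y136.981
G1 X166.263 Y152.994
G1 X161.827 Y169.429
M5
G0 X239.605 Y54.386
M4 S901
G1 X197.757 Y32.499 F1275
G1 X16.808 Y172.788
G1 X40.315 Y22.827
M5
G0 X0.000 Y0.000

viewBox `0 0 253.465 192.555` with mm width/height → 1 unit = 1 mm. Flip: y_m = 192.555 − y_svg.

**Shape 1** — `<path>` open polyline, stroke `#008000` → cut (S901, F1275). Machine vertices: (121.829,126.351) → (187.975,129.908) → (92.162,12.101) → (112.610,38.987). Open path.

**Shape 2** — `<polyline>` open polyline, stroke `#008000` → cut (S901, F1275). Machine vertices: (59.775,169.177) → (113.356,166.901) → (244.144,12.265). Open path.

**Shape 3** — `<path>` rectangle, stroke `#008000` → cut (S901, F1275). Machine vertices: (128.527,121.725) → (221.333,121.725) → (221.333,62.662) → (128.527,62.662) → (128.527,121.725). Closed: final G1 returns to the first vertex.

**Shape 4** — `<path>` cubic bezier, stroke `#008000` → cut (S901, F1275). Control points (SVG): P0=(173.106,109.393), P1=(160.888,103.633), P2=(47.645,36.707), P3=(25.848,63.181); sampled at t=k/8. Machine vertices: (173.106,83.162) → (164.165,87.887) → (148.008,96.536) → (126.891,107.295) → (103.069,118.356) → (78.799,127.905) → (56.335,134.132) → (37.932,135.226) → (25.848,129.374). Open path.

**Shape 5** — `<path>` open polyline, stroke `#008000` → cut (S901, F1275). Machine vertices: (111.863,44.378) → (232.742,88.765) → (44.695,57.738) → (197.949,85.712) → (20.082,28.660) → (166.851,33.179). Open path.

**Shape 6** — `<path>` quadratic bezier, stroke `#008000` → cut (S901, F1275). Control points (SVG): P0=(166.044,142.805), P1=(181.805,89.707), P2=(161.827,23.126); sampled at t=k/8. Machine vertices: (166.044,49.750) → (169.426,63.235) → (171.691,77.142) → (172.839,91.470) → (172.870,106.219) → (171.785,121.389) → (169.582,136.981) → (166.263,152.994) → (161.827,169.429). Open path.

**Shape 7** — `<polyline>` open polyline, stroke `#008000` → cut (S901, F1275). Machine vertices: (239.605,54.386) → (197.757,32.499) → (16.808,172.788) → (40.315,22.827). Open path.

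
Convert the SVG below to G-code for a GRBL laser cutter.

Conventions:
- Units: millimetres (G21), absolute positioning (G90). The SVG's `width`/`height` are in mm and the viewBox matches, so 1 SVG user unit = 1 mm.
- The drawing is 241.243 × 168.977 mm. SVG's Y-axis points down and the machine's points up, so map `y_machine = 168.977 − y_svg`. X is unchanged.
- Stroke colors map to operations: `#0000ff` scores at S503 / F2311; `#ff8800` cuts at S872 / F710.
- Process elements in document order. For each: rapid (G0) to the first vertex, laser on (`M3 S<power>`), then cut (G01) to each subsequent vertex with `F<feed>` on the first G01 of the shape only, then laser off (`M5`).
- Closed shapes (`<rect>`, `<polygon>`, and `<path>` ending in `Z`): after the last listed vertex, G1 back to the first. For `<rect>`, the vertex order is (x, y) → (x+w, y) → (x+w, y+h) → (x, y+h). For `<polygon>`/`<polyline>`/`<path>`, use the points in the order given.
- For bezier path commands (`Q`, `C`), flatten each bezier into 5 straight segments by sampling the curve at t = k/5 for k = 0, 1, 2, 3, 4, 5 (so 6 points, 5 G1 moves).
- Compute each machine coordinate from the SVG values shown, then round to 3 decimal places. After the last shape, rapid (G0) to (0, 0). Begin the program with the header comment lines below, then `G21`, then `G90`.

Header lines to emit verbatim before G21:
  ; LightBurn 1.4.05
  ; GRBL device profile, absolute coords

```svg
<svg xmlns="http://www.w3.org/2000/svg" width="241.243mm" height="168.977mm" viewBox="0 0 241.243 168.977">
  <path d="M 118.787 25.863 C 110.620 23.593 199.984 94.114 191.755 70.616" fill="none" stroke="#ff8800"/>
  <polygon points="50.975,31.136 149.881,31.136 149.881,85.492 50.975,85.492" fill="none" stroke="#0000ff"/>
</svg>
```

viewBox `0 0 241.243 168.977` with mm width/height → 1 unit = 1 mm. Flip: y_m = 168.977 − y_svg.

**Shape 1** — `<path>` cubic bezier, stroke `#ff8800` → cut (S872, F710). Control points (SVG): P0=(118.787,25.863), P1=(110.620,23.593), P2=(199.984,94.114), P3=(191.755,70.616); sampled at t=k/5. Machine vertices: (118.787,143.114) → (124.030,137.076) → (143.314,121.574) → (167.273,104.617) → (186.542,94.210) → (191.755,98.361). Open path.

**Shape 2** — `<polygon>` rectangle, stroke `#0000ff` → score (S503, F2311). Machine vertices: (50.975,137.841) → (149.881,137.841) → (149.881,83.485) → (50.975,83.485) → (50.975,137.841). Closed: final G1 returns to the first vertex.

; LightBurn 1.4.05
; GRBL device profile, absolute coords
G21
G90
G0 X118.787 Y143.114
M3 S872
G01 X124.030 Y137.076 F710
G01 X143.314 Y121.574
G01 X167.273 Y104.617
G01 X186.542 Y94.210
G01 X191.755 Y98.361
M5
G0 X50.975 Y137.841
M3 S503
G01 X149.881 Y137.841 F2311
G01 X149.881 Y83.485
G01 X50.975 Y83.485
G01 X50.975 Y137.841
M5
G0 X0.000 Y0.000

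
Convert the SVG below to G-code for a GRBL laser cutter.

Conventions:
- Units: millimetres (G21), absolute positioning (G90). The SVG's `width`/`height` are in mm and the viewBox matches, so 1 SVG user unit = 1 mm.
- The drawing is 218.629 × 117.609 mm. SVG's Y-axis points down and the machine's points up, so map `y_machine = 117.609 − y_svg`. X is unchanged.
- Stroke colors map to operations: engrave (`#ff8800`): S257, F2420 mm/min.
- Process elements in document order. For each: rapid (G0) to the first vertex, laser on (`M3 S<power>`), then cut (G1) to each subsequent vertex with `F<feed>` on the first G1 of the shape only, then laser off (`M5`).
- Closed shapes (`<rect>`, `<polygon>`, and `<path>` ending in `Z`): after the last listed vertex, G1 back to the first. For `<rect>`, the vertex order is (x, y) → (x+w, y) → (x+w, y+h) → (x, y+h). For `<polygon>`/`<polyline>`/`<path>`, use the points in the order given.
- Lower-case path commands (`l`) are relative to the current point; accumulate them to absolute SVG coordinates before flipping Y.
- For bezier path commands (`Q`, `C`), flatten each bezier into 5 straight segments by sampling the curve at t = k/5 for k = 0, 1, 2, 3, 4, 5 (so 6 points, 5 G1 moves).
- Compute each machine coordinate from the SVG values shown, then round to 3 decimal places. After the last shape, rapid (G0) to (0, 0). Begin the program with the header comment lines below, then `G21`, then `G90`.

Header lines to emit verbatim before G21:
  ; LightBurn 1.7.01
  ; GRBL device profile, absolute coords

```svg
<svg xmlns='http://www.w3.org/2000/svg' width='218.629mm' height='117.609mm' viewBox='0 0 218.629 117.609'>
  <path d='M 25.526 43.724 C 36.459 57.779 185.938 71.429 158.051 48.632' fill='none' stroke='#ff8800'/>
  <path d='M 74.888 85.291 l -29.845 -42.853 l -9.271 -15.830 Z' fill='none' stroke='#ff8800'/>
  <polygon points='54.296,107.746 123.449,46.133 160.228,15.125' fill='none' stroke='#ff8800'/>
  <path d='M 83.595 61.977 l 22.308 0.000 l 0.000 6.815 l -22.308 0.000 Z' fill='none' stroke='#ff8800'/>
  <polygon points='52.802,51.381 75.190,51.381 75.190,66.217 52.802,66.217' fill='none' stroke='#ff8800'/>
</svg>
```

; LightBurn 1.7.01
; GRBL device profile, absolute coords
G21
G90
G0 X25.526 Y73.885
M3 S257
G1 X46.184 Y65.789 F2420
G1 X84.929 Y59.520
G1 X126.598 Y56.808
G1 X156.027 Y59.384
G1 X158.051 Y68.977
M5
G0 X74.888 Y32.318
M3 S257
G1 X45.043 Y75.171 F2420
G1 X35.772 Y91.001
G1 X74.888 Y32.318
M5
G0 X54.296 Y9.863
M3 S257
G1 X123.449 Y71.476 F2420
G1 X160.228 Y102.484
G1 X54.296 Y9.863
M5
G0 X83.595 Y55.632
M3 S257
G1 X105.903 Y55.632 F2420
G1 X105.903 Y48.817
G1 X83.595 Y48.817
G1 X83.595 Y55.632
M5
G0 X52.802 Y66.228
M3 S257
G1 X75.190 Y66.228 F2420
G1 X75.190 Y51.392
G1 X52.802 Y51.392
G1 X52.802 Y66.228
M5
G0 X0.000 Y0.000

viewBox `0 0 218.629 117.609` with mm width/height → 1 unit = 1 mm. Flip: y_m = 117.609 − y_svg.

**Shape 1** — `<path>` cubic bezier, stroke `#ff8800` → engrave (S257, F2420). Control points (SVG): P0=(25.526,43.724), P1=(36.459,57.779), P2=(185.938,71.429), P3=(158.051,48.632); sampled at t=k/5. Machine vertices: (25.526,73.885) → (46.184,65.789) → (84.929,59.520) → (126.598,56.808) → (156.027,59.384) → (158.051,68.977). Open path.

**Shape 2** — `<path>` closed polygon, stroke `#ff8800` → engrave (S257, F2420). Machine vertices: (74.888,32.318) → (45.043,75.171) → (35.772,91.001) → (74.888,32.318). Closed: final G1 returns to the first vertex.

**Shape 3** — `<polygon>` closed polygon, stroke `#ff8800` → engrave (S257, F2420). Machine vertices: (54.296,9.863) → (123.449,71.476) → (160.228,102.484) → (54.296,9.863). Closed: final G1 returns to the first vertex.

**Shape 4** — `<path>` rectangle, stroke `#ff8800` → engrave (S257, F2420). Machine vertices: (83.595,55.632) → (105.903,55.632) → (105.903,48.817) → (83.595,48.817) → (83.595,55.632). Closed: final G1 returns to the first vertex.

**Shape 5** — `<polygon>` rectangle, stroke `#ff8800` → engrave (S257, F2420). Machine vertices: (52.802,66.228) → (75.190,66.228) → (75.190,51.392) → (52.802,51.392) → (52.802,66.228). Closed: final G1 returns to the first vertex.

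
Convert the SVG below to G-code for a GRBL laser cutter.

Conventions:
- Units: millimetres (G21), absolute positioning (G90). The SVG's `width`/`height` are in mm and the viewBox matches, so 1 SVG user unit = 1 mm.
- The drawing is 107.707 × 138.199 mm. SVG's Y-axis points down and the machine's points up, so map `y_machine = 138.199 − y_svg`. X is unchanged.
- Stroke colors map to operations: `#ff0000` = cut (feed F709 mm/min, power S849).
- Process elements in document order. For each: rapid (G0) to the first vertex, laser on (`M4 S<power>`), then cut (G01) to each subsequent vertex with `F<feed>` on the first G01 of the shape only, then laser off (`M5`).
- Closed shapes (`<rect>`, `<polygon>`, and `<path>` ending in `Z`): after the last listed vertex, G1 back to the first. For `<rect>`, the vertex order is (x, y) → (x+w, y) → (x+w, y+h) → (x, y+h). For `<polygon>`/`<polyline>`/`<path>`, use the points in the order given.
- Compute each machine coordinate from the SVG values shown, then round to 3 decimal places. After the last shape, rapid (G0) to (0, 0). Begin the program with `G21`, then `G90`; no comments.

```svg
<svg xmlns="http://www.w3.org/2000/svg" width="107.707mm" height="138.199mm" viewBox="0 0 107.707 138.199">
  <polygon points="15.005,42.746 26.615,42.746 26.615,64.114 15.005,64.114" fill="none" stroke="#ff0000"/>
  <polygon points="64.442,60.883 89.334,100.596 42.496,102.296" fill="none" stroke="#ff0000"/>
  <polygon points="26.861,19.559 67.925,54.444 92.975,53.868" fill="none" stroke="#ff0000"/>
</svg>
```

G21
G90
G0 X15.005 Y95.453
M4 S849
G01 X26.615 Y95.453 F709
G01 X26.615 Y74.085
G01 X15.005 Y74.085
G01 X15.005 Y95.453
M5
G0 X64.442 Y77.316
M4 S849
G01 X89.334 Y37.603 F709
G01 X42.496 Y35.903
G01 X64.442 Y77.316
M5
G0 X26.861 Y118.640
M4 S849
G01 X67.925 Y83.755 F709
G01 X92.975 Y84.331
G01 X26.861 Y118.640
M5
G0 X0.000 Y0.000

viewBox `0 0 107.707 138.199` with mm width/height → 1 unit = 1 mm. Flip: y_m = 138.199 − y_svg.

**Shape 1** — `<polygon>` rectangle, stroke `#ff0000` → cut (S849, F709). Machine vertices: (15.005,95.453) → (26.615,95.453) → (26.615,74.085) → (15.005,74.085) → (15.005,95.453). Closed: final G1 returns to the first vertex.

**Shape 2** — `<polygon>` regular polygon, stroke `#ff0000` → cut (S849, F709). Machine vertices: (64.442,77.316) → (89.334,37.603) → (42.496,35.903) → (64.442,77.316). Closed: final G1 returns to the first vertex.

**Shape 3** — `<polygon>` closed polygon, stroke `#ff0000` → cut (S849, F709). Machine vertices: (26.861,118.640) → (67.925,83.755) → (92.975,84.331) → (26.861,118.640). Closed: final G1 returns to the first vertex.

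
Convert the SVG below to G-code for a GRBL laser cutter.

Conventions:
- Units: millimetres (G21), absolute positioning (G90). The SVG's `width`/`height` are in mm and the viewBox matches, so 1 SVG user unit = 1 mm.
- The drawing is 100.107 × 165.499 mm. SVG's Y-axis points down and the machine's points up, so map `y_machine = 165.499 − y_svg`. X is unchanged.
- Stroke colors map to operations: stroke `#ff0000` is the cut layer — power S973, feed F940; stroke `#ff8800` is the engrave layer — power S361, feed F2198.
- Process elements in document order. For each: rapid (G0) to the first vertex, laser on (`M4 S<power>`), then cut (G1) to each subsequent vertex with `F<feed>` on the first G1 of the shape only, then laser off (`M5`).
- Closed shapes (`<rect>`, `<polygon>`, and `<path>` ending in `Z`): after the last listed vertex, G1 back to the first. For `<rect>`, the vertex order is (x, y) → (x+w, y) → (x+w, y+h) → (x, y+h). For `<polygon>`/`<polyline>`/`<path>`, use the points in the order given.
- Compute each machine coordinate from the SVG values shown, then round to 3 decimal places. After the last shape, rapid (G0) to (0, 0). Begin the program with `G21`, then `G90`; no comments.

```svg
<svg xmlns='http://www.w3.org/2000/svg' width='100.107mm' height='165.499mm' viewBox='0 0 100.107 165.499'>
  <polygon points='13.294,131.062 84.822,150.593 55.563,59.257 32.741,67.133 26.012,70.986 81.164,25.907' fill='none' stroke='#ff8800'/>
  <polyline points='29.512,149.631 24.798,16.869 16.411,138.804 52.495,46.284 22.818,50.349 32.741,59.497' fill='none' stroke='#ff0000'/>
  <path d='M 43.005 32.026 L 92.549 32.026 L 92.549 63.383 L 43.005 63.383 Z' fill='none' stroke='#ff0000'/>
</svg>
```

viewBox `0 0 100.107 165.499` with mm width/height → 1 unit = 1 mm. Flip: y_m = 165.499 − y_svg.

**Shape 1** — `<polygon>` closed polygon, stroke `#ff8800` → engrave (S361, F2198). Machine vertices: (13.294,34.437) → (84.822,14.906) → (55.563,106.242) → (32.741,98.366) → (26.012,94.513) → (81.164,139.592) → (13.294,34.437). Closed: final G1 returns to the first vertex.

**Shape 2** — `<polyline>` open polyline, stroke `#ff0000` → cut (S973, F940). Machine vertices: (29.512,15.868) → (24.798,148.630) → (16.411,26.695) → (52.495,119.215) → (22.818,115.150) → (32.741,106.002). Open path.

**Shape 3** — `<path>` rectangle, stroke `#ff0000` → cut (S973, F940). Machine vertices: (43.005,133.473) → (92.549,133.473) → (92.549,102.116) → (43.005,102.116) → (43.005,133.473). Closed: final G1 returns to the first vertex.

G21
G90
G0 X13.294 Y34.437
M4 S361
G1 X84.822 Y14.906 F2198
G1 X55.563 Y106.242
G1 X32.741 Y98.366
G1 X26.012 Y94.513
G1 X81.164 Y139.592
G1 X13.294 Y34.437
M5
G0 X29.512 Y15.868
M4 S973
G1 X24.798 Y148.630 F940
G1 X16.411 Y26.695
G1 X52.495 Y119.215
G1 X22.818 Y115.150
G1 X32.741 Y106.002
M5
G0 X43.005 Y133.473
M4 S973
G1 X92.549 Y133.473 F940
G1 X92.549 Y102.116
G1 X43.005 Y102.116
G1 X43.005 Y133.473
M5
G0 X0.000 Y0.000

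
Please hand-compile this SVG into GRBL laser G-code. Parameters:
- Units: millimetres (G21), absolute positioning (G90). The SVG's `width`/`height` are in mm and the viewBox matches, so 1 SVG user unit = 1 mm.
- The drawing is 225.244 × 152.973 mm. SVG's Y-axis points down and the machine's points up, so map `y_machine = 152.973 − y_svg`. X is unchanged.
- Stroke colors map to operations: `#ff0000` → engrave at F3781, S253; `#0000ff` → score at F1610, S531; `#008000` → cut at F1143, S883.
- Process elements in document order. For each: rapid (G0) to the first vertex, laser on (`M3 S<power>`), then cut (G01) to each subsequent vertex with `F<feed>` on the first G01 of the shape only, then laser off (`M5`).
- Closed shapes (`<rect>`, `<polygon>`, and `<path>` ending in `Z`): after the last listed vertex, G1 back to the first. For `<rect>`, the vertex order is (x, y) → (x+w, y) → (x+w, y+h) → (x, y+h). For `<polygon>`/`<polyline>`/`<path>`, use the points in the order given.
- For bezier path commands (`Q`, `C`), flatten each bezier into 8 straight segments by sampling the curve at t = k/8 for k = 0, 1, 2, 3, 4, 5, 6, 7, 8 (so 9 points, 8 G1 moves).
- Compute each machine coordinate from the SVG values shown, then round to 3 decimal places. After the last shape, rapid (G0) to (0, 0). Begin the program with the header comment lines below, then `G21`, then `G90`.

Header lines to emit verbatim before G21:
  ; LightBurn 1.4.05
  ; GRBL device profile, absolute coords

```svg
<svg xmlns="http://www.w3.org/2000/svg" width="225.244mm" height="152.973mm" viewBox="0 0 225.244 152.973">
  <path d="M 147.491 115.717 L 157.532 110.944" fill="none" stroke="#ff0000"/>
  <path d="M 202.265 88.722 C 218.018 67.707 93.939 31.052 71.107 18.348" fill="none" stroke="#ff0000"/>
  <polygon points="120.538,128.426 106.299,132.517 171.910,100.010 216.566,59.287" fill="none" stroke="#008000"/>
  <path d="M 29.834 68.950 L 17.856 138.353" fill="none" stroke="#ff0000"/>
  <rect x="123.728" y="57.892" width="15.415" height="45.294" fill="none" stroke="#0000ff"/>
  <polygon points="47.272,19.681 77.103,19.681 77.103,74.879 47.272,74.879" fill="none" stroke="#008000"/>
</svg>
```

viewBox `0 0 225.244 152.973` with mm width/height → 1 unit = 1 mm. Flip: y_m = 152.973 − y_svg.

**Shape 1** — `<path>` line segment, stroke `#ff0000` → engrave (S253, F3781). Machine vertices: (147.491,37.256) → (157.532,42.029). Open path.

**Shape 2** — `<path>` cubic bezier, stroke `#ff0000` → engrave (S253, F3781). Control points (SVG): P0=(202.265,88.722), P1=(218.018,67.707), P2=(93.939,31.052), P3=(71.107,18.348); sampled at t=k/8. Machine vertices: (202.265,64.251) → (202.089,72.787) → (191.628,82.326) → (173.709,92.403) → (151.155,102.555) → (126.793,112.316) → (103.448,121.225) → (83.944,128.816) → (71.107,134.625). Open path.

**Shape 3** — `<polygon>` closed polygon, stroke `#008000` → cut (S883, F1143). Machine vertices: (120.538,24.547) → (106.299,20.456) → (171.910,52.963) → (216.566,93.686) → (120.538,24.547). Closed: final G1 returns to the first vertex.

**Shape 4** — `<path>` line segment, stroke `#ff0000` → engrave (S253, F3781). Machine vertices: (29.834,84.023) → (17.856,14.620). Open path.

**Shape 5** — `<rect>` rectangle, stroke `#0000ff` → score (S531, F1610). Machine vertices: (123.728,95.081) → (139.143,95.081) → (139.143,49.787) → (123.728,49.787) → (123.728,95.081). Closed: final G1 returns to the first vertex.

**Shape 6** — `<polygon>` rectangle, stroke `#008000` → cut (S883, F1143). Machine vertices: (47.272,133.292) → (77.103,133.292) → (77.103,78.094) → (47.272,78.094) → (47.272,133.292). Closed: final G1 returns to the first vertex.

; LightBurn 1.4.05
; GRBL device profile, absolute coords
G21
G90
G0 X147.491 Y37.256
M3 S253
G01 X157.532 Y42.029 F3781
M5
G0 X202.265 Y64.251
M3 S253
G01 X202.089 Y72.787 F3781
G01 X191.628 Y82.326
G01 X173.709 Y92.403
G01 X151.155 Y102.555
G01 X126.793 Y112.316
G01 X103.448 Y121.225
G01 X83.944 Y128.816
G01 X71.107 Y134.625
M5
G0 X120.538 Y24.547
M3 S883
G01 X106.299 Y20.456 F1143
G01 X171.910 Y52.963
G01 X216.566 Y93.686
G01 X120.538 Y24.547
M5
G0 X29.834 Y84.023
M3 S253
G01 X17.856 Y14.620 F3781
M5
G0 X123.728 Y95.081
M3 S531
G01 X139.143 Y95.081 F1610
G01 X139.143 Y49.787
G01 X123.728 Y49.787
G01 X123.728 Y95.081
M5
G0 X47.272 Y133.292
M3 S883
G01 X77.103 Y133.292 F1143
G01 X77.103 Y78.094
G01 X47.272 Y78.094
G01 X47.272 Y133.292
M5
G0 X0.000 Y0.000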